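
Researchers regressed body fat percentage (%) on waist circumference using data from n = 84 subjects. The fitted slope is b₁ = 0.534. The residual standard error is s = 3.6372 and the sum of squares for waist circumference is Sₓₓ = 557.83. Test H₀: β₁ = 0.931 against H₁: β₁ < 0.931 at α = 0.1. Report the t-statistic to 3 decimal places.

SE(b₁) = s/√Sₓₓ = 3.6372/√557.83 = 0.153998.
t = (0.534 − 0.931) / 0.153998 = -2.578.
df = n − 2 = 82.
One-sided p ≈ 0.0059, which is < 0.1, so reject H₀.
There is evidence that the true slope on waist circumference is below 0.931 % per unit.

t = -2.578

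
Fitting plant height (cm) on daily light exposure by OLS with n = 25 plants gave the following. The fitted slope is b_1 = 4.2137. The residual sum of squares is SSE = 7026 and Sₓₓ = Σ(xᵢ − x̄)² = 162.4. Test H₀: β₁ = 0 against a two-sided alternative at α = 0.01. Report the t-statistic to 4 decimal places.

t = 3.0723

MSE = SSE/(n − 2) = 7026/23 = 305.478.
SE(b_1) = √(MSE/Sₓₓ) = √(305.478/162.4) = 1.3715.
t = 4.2137 / 1.3715 = 3.0723.
df = n − 2 = 23.
Two-sided p ≈ 0.0054, which is < 0.01, so reject H₀.
There is evidence that daily light exposure is associated with plant height.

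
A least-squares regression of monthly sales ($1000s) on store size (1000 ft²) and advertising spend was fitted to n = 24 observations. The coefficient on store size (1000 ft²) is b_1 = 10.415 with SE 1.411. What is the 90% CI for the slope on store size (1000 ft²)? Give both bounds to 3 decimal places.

(7.987, 12.843)

df = n − k − 1 = 24 − 2 − 1 = 21.
t* = t_{0.05, 21} = 1.720743.
Margin = t* × SE = 1.720743 × 1.411 = 2.42797.
CI: 10.415 ± 2.42797 → (7.987, 12.843).
With 90% confidence, each one-unit increase in store size (1000 ft²) is associated with a change of between 7.987 and 12.843 $1000s in monthly sales, holding the other predictors fixed.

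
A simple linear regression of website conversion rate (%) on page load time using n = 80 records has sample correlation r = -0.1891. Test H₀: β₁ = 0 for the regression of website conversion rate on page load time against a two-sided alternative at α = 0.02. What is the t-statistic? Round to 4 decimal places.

t = r·√(n − 2)/√(1 − r²) = -0.1891·√78/√0.964241 = -1.7008.
df = n − 2 = 78.
Two-sided p ≈ 0.0930, which is ≥ 0.02, so fail to reject H₀.
The data do not give significant evidence of a linear association between page load time and website conversion rate.

t = -1.7008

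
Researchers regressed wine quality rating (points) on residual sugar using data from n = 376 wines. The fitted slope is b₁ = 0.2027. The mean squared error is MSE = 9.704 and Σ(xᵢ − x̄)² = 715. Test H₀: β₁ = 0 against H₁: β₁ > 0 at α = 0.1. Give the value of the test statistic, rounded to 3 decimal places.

t = 1.740

SE(b₁) = √(MSE/Sₓₓ) = √(9.704/715) = 0.116499.
t = 0.2027 / 0.116499 = 1.740.
df = n − 2 = 374.
One-sided p ≈ 0.0413, which is < 0.1, so reject H₀.
There is evidence that the true slope on residual sugar is positive.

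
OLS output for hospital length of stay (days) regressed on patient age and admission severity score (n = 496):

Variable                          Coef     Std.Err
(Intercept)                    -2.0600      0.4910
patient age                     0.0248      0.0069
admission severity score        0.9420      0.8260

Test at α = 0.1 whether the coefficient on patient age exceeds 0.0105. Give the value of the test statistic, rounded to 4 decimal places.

t = 2.0725

Read off: b = 0.0248, SE = 0.0069 for patient age.
H₀: β₁ = 0.0105 vs H₁: β₁ > 0.0105.
t = (0.0248 − 0.0105) / 0.0069 = 2.0725.
df = n − k − 1 = 496 − 2 − 1 = 493.
One-sided p ≈ 0.0194, which is < 0.1, so reject H₀.
There is evidence that the true slope on patient age exceeds 0.0105 days per unit, holding the other predictors fixed.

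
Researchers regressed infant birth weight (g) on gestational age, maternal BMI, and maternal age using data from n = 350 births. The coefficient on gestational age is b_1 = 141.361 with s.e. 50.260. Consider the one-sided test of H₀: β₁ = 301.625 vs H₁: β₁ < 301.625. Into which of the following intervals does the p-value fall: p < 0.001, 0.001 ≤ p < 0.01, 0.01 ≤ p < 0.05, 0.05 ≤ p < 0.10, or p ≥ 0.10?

t = (141.361 − 301.625) / 50.260 = -3.189.
df = n − k − 1 = 350 − 3 − 1 = 346.
One-sided p = P(T_{346} < t) ≈ 0.0008.
So p < 0.001.

p < 0.001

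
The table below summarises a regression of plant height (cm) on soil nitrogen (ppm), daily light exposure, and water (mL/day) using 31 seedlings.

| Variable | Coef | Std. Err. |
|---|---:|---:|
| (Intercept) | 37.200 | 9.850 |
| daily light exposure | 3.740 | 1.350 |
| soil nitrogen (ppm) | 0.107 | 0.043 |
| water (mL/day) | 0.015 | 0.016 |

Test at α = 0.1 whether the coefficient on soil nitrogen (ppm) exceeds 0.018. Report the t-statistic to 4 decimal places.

Read off: b = 0.107, SE = 0.043 for soil nitrogen (ppm).
H₀: β₁ = 0.018 vs H₁: β₁ > 0.018.
t = (0.107 − 0.018) / 0.043 = 2.0698.
df = n − k − 1 = 31 − 3 − 1 = 27.
One-sided p ≈ 0.0241, which is < 0.1, so reject H₀.
There is evidence that the true slope on soil nitrogen (ppm) exceeds 0.018 cm per unit, holding the other predictors fixed.

t = 2.0698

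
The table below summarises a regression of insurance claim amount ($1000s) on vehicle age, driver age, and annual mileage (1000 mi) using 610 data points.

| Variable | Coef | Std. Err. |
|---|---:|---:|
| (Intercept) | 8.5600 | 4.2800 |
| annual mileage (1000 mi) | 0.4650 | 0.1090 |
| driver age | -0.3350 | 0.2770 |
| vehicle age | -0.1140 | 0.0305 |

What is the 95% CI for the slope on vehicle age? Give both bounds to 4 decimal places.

(-0.1739, -0.0541)

Read off: b = -0.1140, SE = 0.0305 for vehicle age.
df = n − k − 1 = 610 − 3 − 1 = 606.
t* = t_{0.025, 606} = 1.963886.
Margin = t* × SE = 1.963886 × 0.0305 = 0.059899.
CI: -0.1140 ± 0.059899 → (-0.1739, -0.0541).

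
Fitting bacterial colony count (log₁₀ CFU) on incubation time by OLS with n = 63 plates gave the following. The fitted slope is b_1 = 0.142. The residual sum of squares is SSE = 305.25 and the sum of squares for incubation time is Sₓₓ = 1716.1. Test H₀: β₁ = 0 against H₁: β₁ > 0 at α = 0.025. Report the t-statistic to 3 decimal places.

MSE = SSE/(n − 2) = 305.25/61 = 5.0041.
SE(b_1) = √(MSE/Sₓₓ) = √(5.0041/1716.1) = 0.0539997.
t = 0.142 / 0.0539997 = 2.630.
df = n − 2 = 61.
One-sided p ≈ 0.0054, which is < 0.025, so reject H₀.
There is evidence that the true slope on incubation time is positive.

t = 2.630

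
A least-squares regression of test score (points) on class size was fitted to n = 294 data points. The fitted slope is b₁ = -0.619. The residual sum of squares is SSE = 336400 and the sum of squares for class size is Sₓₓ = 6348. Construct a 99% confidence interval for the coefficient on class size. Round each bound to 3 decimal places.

(-1.724, 0.486)

MSE = SSE/(n − 2) = 336400/292 = 1152.05.
SE(b₁) = √(MSE/Sₓₓ) = √(1152.05/6348) = 0.426008.
df = n − 2 = 292.
t* = t_{0.005, 292} = 2.592771.
Margin = t* × SE = 2.592771 × 0.426008 = 1.10454.
CI: -0.619 ± 1.10454 → (-1.724, 0.486).
With 99% confidence, each one-unit increase in class size is associated with a change of between -1.724 and 0.486 points in test score.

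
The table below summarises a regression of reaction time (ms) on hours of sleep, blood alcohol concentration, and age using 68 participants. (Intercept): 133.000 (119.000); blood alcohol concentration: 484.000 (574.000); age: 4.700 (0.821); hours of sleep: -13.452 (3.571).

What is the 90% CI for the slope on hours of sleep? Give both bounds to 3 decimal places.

(-19.412, -7.492)

Read off: b = -13.452, SE = 3.571 for hours of sleep.
df = n − k − 1 = 68 − 3 − 1 = 64.
t* = t_{0.05, 64} = 1.669013.
Margin = t* × SE = 1.669013 × 3.571 = 5.96005.
CI: -13.452 ± 5.96005 → (-19.412, -7.492).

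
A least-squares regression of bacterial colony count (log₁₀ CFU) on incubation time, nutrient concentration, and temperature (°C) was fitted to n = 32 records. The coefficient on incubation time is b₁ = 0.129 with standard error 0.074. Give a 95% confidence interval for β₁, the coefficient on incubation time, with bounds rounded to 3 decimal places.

(-0.023, 0.281)

df = n − k − 1 = 32 − 3 − 1 = 28.
t* = t_{0.025, 28} = 2.048407.
Margin = t* × SE = 2.048407 × 0.074 = 0.15158.
CI: 0.129 ± 0.15158 → (-0.023, 0.281).
With 95% confidence, each one-unit increase in incubation time is associated with a change of between -0.023 and 0.281 log₁₀ CFU in bacterial colony count, holding the other predictors fixed.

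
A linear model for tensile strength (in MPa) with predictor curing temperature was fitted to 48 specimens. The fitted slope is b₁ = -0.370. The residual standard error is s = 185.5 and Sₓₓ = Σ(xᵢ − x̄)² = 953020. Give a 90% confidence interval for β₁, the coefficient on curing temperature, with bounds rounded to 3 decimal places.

SE(b₁) = s/√Sₓₓ = 185.5/√953020 = 0.190017.
df = n − 2 = 46.
t* = t_{0.05, 46} = 1.67866.
Margin = t* × SE = 1.67866 × 0.190017 = 0.31897.
CI: -0.370 ± 0.31897 → (-0.689, -0.051).
With 90% confidence, each one-unit increase in curing temperature is associated with a change of between -0.689 and -0.051 MPa in tensile strength.

(-0.689, -0.051)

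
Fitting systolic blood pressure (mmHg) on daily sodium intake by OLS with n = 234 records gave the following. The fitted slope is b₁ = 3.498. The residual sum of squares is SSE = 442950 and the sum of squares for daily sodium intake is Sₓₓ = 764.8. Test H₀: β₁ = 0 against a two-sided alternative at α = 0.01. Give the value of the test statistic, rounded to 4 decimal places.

t = 2.2139

MSE = SSE/(n − 2) = 442950/232 = 1909.27.
SE(b₁) = √(MSE/Sₓₓ) = √(1909.27/764.8) = 1.58001.
t = 3.498 / 1.58001 = 2.2139.
df = n − 2 = 232.
Two-sided p ≈ 0.0278, which is ≥ 0.01, so fail to reject H₀.
The data do not give significant evidence of an association between daily sodium intake and systolic blood pressure.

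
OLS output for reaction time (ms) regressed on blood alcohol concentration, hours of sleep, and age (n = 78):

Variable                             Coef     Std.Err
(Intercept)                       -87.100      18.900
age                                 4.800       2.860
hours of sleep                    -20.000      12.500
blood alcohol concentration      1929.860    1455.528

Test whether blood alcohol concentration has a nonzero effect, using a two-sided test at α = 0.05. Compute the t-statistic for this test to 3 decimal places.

t = 1.326

Read off: b = 1929.860, SE = 1455.528 for blood alcohol concentration.
H₀: β₁ = 0 vs H₁: β₁ ≠ 0.
t = 1929.860 / 1455.528 = 1.326.
df = n − k − 1 = 78 − 3 − 1 = 74.
Two-sided p ≈ 0.1890, which is ≥ 0.05, so fail to reject H₀.
The data do not give significant evidence of an association between blood alcohol concentration and reaction time, after adjusting for the other predictors.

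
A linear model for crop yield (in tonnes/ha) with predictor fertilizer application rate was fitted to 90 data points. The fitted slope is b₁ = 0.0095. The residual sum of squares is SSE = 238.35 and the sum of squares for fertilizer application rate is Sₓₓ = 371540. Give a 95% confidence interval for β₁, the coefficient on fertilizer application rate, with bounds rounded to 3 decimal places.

(0.004, 0.015)

MSE = SSE/(n − 2) = 238.35/88 = 2.70852.
SE(b₁) = √(MSE/Sₓₓ) = √(2.70852/371540) = 0.0027.
df = n − 2 = 88.
t* = t_{0.025, 88} = 1.98729.
Margin = t* × SE = 1.98729 × 0.0027 = 0.00537.
CI: 0.0095 ± 0.00537 → (0.004, 0.015).
With 95% confidence, each one-unit increase in fertilizer application rate is associated with a change of between 0.004 and 0.015 tonnes/ha in crop yield.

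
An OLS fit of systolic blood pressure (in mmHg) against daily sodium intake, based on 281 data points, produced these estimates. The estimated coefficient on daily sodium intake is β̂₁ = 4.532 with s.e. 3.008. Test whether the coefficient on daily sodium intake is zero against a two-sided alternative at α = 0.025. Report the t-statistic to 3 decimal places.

H₀: β₁ = 0 vs H₁: β₁ ≠ 0.
t = (β̂₁ − β₁⁰)/SE = 4.532 / 3.008 = 1.507.
df = n − 2 = 281 − 2 = 279.
Two-sided p ≈ 0.1330, which is ≥ 0.025, so fail to reject H₀.
The data do not give significant evidence of an association between daily sodium intake and systolic blood pressure.

t = 1.507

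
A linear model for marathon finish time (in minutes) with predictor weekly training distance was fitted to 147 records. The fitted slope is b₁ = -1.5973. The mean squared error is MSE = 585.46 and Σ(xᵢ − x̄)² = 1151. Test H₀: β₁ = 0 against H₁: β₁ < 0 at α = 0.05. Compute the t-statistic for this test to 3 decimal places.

SE(b₁) = √(MSE/Sₓₓ) = √(585.46/1151) = 0.713199.
t = -1.5973 / 0.713199 = -2.240.
df = n − 2 = 145.
One-sided p ≈ 0.0133, which is < 0.05, so reject H₀.
There is evidence that the true slope on weekly training distance is negative.

t = -2.240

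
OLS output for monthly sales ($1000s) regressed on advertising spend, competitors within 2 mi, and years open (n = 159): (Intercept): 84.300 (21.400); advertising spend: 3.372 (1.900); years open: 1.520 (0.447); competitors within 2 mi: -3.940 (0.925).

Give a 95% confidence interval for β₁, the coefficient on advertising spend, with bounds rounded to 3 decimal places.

(-0.381, 7.125)

Read off: b = 3.372, SE = 1.900 for advertising spend.
df = n − k − 1 = 159 − 3 − 1 = 155.
t* = t_{0.025, 155} = 1.975387.
Margin = t* × SE = 1.975387 × 1.900 = 3.75324.
CI: 3.372 ± 3.75324 → (-0.381, 7.125).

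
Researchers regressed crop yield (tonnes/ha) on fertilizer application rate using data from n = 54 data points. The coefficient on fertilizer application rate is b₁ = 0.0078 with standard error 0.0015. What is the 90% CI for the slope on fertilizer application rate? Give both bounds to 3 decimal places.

df = n − 2 = 54 − 2 = 52.
t* = t_{0.05, 52} = 1.674689.
Margin = t* × SE = 1.674689 × 0.0015 = 0.00251.
CI: 0.0078 ± 0.00251 → (0.005, 0.010).
With 90% confidence, each one-unit increase in fertilizer application rate is associated with a change of between 0.005 and 0.010 tonnes/ha in crop yield.

(0.005, 0.010)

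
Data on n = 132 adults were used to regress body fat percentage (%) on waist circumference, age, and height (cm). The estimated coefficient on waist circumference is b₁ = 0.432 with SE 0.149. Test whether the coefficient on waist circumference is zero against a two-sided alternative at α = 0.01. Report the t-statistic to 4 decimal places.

H₀: β₁ = 0 vs H₁: β₁ ≠ 0.
t = (b₁ − β₁⁰)/SE = 0.432 / 0.149 = 2.8993.
df = n − k − 1 = 132 − 3 − 1 = 128.
Two-sided p ≈ 0.0044, which is < 0.01, so reject H₀.
There is evidence that waist circumference is associated with body fat percentage, holding the other predictors fixed.

t = 2.8993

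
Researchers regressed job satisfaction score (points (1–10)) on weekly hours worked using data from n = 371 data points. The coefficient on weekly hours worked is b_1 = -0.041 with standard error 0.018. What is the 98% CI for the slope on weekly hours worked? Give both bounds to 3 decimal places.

(-0.083, 0.001)

df = n − 2 = 371 − 2 = 369.
t* = t_{0.01, 369} = 2.336496.
Margin = t* × SE = 2.336496 × 0.018 = 0.04206.
CI: -0.041 ± 0.04206 → (-0.083, 0.001).
With 98% confidence, each one-unit increase in weekly hours worked is associated with a change of between -0.083 and 0.001 points (1–10) in job satisfaction score.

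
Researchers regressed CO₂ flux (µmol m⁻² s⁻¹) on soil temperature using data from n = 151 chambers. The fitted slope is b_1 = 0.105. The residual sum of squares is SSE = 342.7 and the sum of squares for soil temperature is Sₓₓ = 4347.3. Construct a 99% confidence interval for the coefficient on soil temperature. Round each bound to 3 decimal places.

(0.045, 0.165)

MSE = SSE/(n − 2) = 342.7/149 = 2.3.
SE(b_1) = √(MSE/Sₓₓ) = √(2.3/4347.3) = 0.0230014.
df = n − 2 = 149.
t* = t_{0.005, 149} = 2.609228.
Margin = t* × SE = 2.609228 × 0.0230014 = 0.06002.
CI: 0.105 ± 0.06002 → (0.045, 0.165).
With 99% confidence, each one-unit increase in soil temperature is associated with a change of between 0.045 and 0.165 µmol m⁻² s⁻¹ in CO₂ flux.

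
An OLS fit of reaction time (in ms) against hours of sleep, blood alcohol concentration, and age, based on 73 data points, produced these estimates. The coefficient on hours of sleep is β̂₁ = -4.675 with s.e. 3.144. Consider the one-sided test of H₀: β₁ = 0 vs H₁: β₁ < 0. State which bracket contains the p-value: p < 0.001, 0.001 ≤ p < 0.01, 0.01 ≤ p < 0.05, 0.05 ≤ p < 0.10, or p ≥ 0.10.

t = -4.675 / 3.144 = -1.487.
df = n − k − 1 = 73 − 3 − 1 = 69.
One-sided p = P(T_{69} < t) ≈ 0.0708.
So 0.05 ≤ p < 0.10.

0.05 ≤ p < 0.10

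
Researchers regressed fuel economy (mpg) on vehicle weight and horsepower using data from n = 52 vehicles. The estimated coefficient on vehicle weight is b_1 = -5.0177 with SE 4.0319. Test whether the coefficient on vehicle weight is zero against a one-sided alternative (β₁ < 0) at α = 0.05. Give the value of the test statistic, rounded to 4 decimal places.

t = -1.2445

H₀: β₁ = 0 vs H₁: β₁ < 0.
t = (b_1 − β₁⁰)/SE = -5.0177 / 4.0319 = -1.2445.
df = n − k − 1 = 52 − 2 − 1 = 49.
One-sided p ≈ 0.1096, which is ≥ 0.05, so fail to reject H₀.
The data do not give significant evidence that the true slope on vehicle weight is negative, holding the other predictors fixed.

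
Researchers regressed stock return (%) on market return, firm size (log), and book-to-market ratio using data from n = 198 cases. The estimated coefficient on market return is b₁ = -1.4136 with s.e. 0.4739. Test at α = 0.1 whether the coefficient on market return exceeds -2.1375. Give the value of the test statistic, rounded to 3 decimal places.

t = 1.528

H₀: β₁ = -2.1375 vs H₁: β₁ > -2.1375.
t = (b₁ − β₁⁰)/SE = (-1.4136 − (-2.1375)) / 0.4739 = 1.528.
df = n − k − 1 = 198 − 3 − 1 = 194.
One-sided p ≈ 0.0641, which is < 0.1, so reject H₀.
There is evidence that the true slope on market return exceeds -2.1375 % per unit, holding the other predictors fixed.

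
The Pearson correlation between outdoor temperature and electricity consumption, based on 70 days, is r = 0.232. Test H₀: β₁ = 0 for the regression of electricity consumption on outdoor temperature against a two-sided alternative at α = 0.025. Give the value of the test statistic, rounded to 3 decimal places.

t = r·√(n − 2)/√(1 − r²) = 0.232·√68/√0.946176 = 1.967.
df = n − 2 = 68.
Two-sided p ≈ 0.0533, which is ≥ 0.025, so fail to reject H₀.
The data do not give significant evidence of a linear association between outdoor temperature and electricity consumption.

t = 1.967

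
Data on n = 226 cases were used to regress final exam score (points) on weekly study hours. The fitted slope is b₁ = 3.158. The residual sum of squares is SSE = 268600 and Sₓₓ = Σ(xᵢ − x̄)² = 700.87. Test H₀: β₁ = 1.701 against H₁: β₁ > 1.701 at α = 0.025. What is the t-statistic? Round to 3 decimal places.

MSE = SSE/(n − 2) = 268600/224 = 1199.11.
SE(b₁) = √(MSE/Sₓₓ) = √(1199.11/700.87) = 1.30801.
t = (3.158 − 1.701) / 1.30801 = 1.114.
df = n − 2 = 224.
One-sided p ≈ 0.1333, which is ≥ 0.025, so fail to reject H₀.
The data do not give significant evidence that the true slope on weekly study hours exceeds 1.701 points per unit.

t = 1.114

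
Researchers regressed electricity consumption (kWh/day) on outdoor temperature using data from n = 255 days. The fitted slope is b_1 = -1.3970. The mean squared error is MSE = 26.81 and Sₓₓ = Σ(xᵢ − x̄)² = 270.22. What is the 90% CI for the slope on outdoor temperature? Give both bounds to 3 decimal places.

(-1.917, -0.877)

SE(b_1) = √(MSE/Sₓₓ) = √(26.81/270.22) = 0.314985.
df = n − 2 = 253.
t* = t_{0.05, 253} = 1.650899.
Margin = t* × SE = 1.650899 × 0.314985 = 0.52001.
CI: -1.3970 ± 0.52001 → (-1.917, -0.877).
With 90% confidence, each one-unit increase in outdoor temperature is associated with a change of between -1.917 and -0.877 kWh/day in electricity consumption.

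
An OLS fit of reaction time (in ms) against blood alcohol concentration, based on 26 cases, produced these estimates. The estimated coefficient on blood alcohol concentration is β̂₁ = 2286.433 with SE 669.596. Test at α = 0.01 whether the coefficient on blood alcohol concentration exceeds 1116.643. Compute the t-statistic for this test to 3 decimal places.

t = 1.747

H₀: β₁ = 1116.643 vs H₁: β₁ > 1116.643.
t = (β̂₁ − β₁⁰)/SE = (2286.433 − 1116.643) / 669.596 = 1.747.
df = n − 2 = 26 − 2 = 24.
One-sided p ≈ 0.0467, which is ≥ 0.01, so fail to reject H₀.
The data do not give significant evidence that the true slope on blood alcohol concentration exceeds 1116.643 ms per unit.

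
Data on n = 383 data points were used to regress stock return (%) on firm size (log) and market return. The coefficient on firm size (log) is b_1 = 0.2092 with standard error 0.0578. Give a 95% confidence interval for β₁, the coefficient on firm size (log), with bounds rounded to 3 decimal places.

df = n − k − 1 = 383 − 2 − 1 = 380.
t* = t_{0.025, 380} = 1.966226.
Margin = t* × SE = 1.966226 × 0.0578 = 0.11365.
CI: 0.2092 ± 0.11365 → (0.096, 0.323).
With 95% confidence, each one-unit increase in firm size (log) is associated with a change of between 0.096 and 0.323 % in stock return, holding the other predictors fixed.

(0.096, 0.323)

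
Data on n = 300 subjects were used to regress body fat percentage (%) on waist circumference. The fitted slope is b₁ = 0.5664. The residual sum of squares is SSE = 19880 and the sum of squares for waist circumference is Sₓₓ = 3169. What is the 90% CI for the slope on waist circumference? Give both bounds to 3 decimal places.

(0.327, 0.806)

MSE = SSE/(n − 2) = 19880/298 = 66.7114.
SE(b₁) = √(MSE/Sₓₓ) = √(66.7114/3169) = 0.14509.
df = n − 2 = 298.
t* = t_{0.05, 298} = 1.649983.
Margin = t* × SE = 1.649983 × 0.14509 = 0.23940.
CI: 0.5664 ± 0.23940 → (0.327, 0.806).
With 90% confidence, each one-unit increase in waist circumference is associated with a change of between 0.327 and 0.806 % in body fat percentage.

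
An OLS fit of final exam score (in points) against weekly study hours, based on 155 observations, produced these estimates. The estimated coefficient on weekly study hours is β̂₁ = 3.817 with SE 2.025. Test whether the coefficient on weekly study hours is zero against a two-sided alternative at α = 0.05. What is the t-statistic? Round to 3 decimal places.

H₀: β₁ = 0 vs H₁: β₁ ≠ 0.
t = (β̂₁ − β₁⁰)/SE = 3.817 / 2.025 = 1.885.
df = n − 2 = 155 − 2 = 153.
Two-sided p ≈ 0.0613, which is ≥ 0.05, so fail to reject H₀.
The data do not give significant evidence of an association between weekly study hours and final exam score.

t = 1.885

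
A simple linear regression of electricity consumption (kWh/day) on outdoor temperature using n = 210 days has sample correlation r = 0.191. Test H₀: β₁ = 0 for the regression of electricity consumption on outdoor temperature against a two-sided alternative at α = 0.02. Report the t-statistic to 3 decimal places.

t = r·√(n − 2)/√(1 − r²) = 0.191·√208/√0.963519 = 2.806.
df = n − 2 = 208.
Two-sided p ≈ 0.0055, which is < 0.02, so reject H₀.
There is evidence of a linear association between outdoor temperature and electricity consumption.

t = 2.806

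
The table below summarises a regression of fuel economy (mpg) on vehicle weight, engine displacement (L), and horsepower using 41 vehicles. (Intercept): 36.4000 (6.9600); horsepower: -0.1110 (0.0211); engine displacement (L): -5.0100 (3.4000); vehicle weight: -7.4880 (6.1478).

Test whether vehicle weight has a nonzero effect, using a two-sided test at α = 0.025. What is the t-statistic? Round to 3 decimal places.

t = -1.218

Read off: b = -7.4880, SE = 6.1478 for vehicle weight.
H₀: β₁ = 0 vs H₁: β₁ ≠ 0.
t = -7.4880 / 6.1478 = -1.218.
df = n − k − 1 = 41 − 3 − 1 = 37.
Two-sided p ≈ 0.2309, which is ≥ 0.025, so fail to reject H₀.
The data do not give significant evidence of an association between vehicle weight and fuel economy, after adjusting for the other predictors.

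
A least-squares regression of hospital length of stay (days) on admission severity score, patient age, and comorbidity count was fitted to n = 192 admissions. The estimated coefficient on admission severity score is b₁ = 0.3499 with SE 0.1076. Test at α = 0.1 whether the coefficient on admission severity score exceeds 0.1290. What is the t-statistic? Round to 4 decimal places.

H₀: β₁ = 0.1290 vs H₁: β₁ > 0.1290.
t = (b₁ − β₁⁰)/SE = (0.3499 − 0.1290) / 0.1076 = 2.0530.
df = n − k − 1 = 192 − 3 − 1 = 188.
One-sided p ≈ 0.0207, which is < 0.1, so reject H₀.
There is evidence that the true slope on admission severity score exceeds 0.1290 days per unit, holding the other predictors fixed.

t = 2.0530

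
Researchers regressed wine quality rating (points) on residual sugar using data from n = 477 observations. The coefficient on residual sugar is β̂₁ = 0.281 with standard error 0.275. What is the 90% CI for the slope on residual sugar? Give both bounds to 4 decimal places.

(-0.1722, 0.7342)

df = n − 2 = 477 − 2 = 475.
t* = t_{0.05, 475} = 1.648068.
Margin = t* × SE = 1.648068 × 0.275 = 0.453219.
CI: 0.281 ± 0.453219 → (-0.1722, 0.7342).
With 90% confidence, each one-unit increase in residual sugar is associated with a change of between -0.1722 and 0.7342 points in wine quality rating.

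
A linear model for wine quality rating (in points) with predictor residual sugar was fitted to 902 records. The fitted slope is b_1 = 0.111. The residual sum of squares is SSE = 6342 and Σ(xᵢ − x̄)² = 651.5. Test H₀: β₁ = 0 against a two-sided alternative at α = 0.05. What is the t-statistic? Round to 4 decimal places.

MSE = SSE/(n − 2) = 6342/900 = 7.04667.
SE(b_1) = √(MSE/Sₓₓ) = √(7.04667/651.5) = 0.104.
t = 0.111 / 0.104 = 1.0673.
df = n − 2 = 900.
Two-sided p ≈ 0.2861, which is ≥ 0.05, so fail to reject H₀.
The data do not give significant evidence of an association between residual sugar and wine quality rating.

t = 1.0673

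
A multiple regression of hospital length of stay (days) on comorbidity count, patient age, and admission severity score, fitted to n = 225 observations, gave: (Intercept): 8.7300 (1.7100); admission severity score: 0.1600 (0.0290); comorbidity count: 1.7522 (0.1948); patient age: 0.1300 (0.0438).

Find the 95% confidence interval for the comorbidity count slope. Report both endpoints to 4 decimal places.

(1.3683, 2.1361)

Read off: b = 1.7522, SE = 0.1948 for comorbidity count.
df = n − k − 1 = 225 − 3 − 1 = 221.
t* = t_{0.025, 221} = 1.970756.
Margin = t* × SE = 1.970756 × 0.1948 = 0.383903.
CI: 1.7522 ± 0.383903 → (1.3683, 2.1361).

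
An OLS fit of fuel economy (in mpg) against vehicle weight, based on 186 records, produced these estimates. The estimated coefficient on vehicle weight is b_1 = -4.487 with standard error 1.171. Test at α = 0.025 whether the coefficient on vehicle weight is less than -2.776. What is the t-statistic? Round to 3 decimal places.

H₀: β₁ = -2.776 vs H₁: β₁ < -2.776.
t = (b_1 − β₁⁰)/SE = (-4.487 − (-2.776)) / 1.171 = -1.461.
df = n − 2 = 186 − 2 = 184.
One-sided p ≈ 0.0728, which is ≥ 0.025, so fail to reject H₀.
The data do not give significant evidence that the true slope on vehicle weight is below -2.776 mpg per unit.

t = -1.461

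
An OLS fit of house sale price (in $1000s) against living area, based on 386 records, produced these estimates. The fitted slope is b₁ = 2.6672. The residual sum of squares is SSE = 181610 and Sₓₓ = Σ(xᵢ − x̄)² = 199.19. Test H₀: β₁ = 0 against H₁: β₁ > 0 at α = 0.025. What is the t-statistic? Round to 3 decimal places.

t = 1.731

MSE = SSE/(n − 2) = 181610/384 = 472.943.
SE(b₁) = √(MSE/Sₓₓ) = √(472.943/199.19) = 1.54089.
t = 2.6672 / 1.54089 = 1.731.
df = n − 2 = 384.
One-sided p ≈ 0.0421, which is ≥ 0.025, so fail to reject H₀.
The data do not give significant evidence that the true slope on living area is positive.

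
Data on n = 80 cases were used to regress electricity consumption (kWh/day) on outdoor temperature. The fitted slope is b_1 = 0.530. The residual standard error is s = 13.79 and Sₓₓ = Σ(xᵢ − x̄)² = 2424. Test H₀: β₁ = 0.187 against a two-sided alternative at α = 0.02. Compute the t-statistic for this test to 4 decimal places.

SE(b_1) = s/√Sₓₓ = 13.79/√2424 = 0.28009.
t = (0.530 − 0.187) / 0.28009 = 1.2246.
df = n − 2 = 78.
Two-sided p ≈ 0.2244, which is ≥ 0.02, so fail to reject H₀.
The data are consistent with a true slope of 0.187 kWh/day per unit of outdoor temperature.

t = 1.2246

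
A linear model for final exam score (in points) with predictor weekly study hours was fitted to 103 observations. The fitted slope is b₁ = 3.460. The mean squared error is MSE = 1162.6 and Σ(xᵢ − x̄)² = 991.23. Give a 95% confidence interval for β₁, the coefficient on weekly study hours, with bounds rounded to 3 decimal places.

(1.312, 5.608)

SE(b₁) = √(MSE/Sₓₓ) = √(1162.6/991.23) = 1.083.
df = n − 2 = 101.
t* = t_{0.025, 101} = 1.983731.
Margin = t* × SE = 1.983731 × 1.083 = 2.14838.
CI: 3.460 ± 2.14838 → (1.312, 5.608).
With 95% confidence, each one-unit increase in weekly study hours is associated with a change of between 1.312 and 5.608 points in final exam score.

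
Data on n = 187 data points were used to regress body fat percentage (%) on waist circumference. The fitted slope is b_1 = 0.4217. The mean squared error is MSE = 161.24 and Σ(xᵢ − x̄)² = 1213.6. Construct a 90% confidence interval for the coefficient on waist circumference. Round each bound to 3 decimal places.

(-0.181, 1.024)

SE(b_1) = √(MSE/Sₓₓ) = √(161.24/1213.6) = 0.364501.
df = n − 2 = 185.
t* = t_{0.05, 185} = 1.653132.
Margin = t* × SE = 1.653132 × 0.364501 = 0.60257.
CI: 0.4217 ± 0.60257 → (-0.181, 1.024).
With 90% confidence, each one-unit increase in waist circumference is associated with a change of between -0.181 and 1.024 % in body fat percentage.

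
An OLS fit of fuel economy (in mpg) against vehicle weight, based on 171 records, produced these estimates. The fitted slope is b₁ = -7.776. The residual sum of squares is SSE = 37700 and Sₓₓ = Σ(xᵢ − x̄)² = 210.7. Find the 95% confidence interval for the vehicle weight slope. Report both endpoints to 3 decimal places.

MSE = SSE/(n − 2) = 37700/169 = 223.077.
SE(b₁) = √(MSE/Sₓₓ) = √(223.077/210.7) = 1.02895.
df = n − 2 = 169.
t* = t_{0.025, 169} = 1.9741.
Margin = t* × SE = 1.9741 × 1.02895 = 2.03125.
CI: -7.776 ± 2.03125 → (-9.807, -5.745).
With 95% confidence, each one-unit increase in vehicle weight is associated with a change of between -9.807 and -5.745 mpg in fuel economy.

(-9.807, -5.745)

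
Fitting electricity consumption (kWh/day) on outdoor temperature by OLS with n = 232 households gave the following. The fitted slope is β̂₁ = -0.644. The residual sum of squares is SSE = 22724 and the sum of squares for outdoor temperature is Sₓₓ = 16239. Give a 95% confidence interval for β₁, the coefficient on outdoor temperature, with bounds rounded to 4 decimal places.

(-0.7977, -0.4903)

MSE = SSE/(n − 2) = 22724/230 = 98.8.
SE(β̂₁) = √(MSE/Sₓₓ) = √(98.8/16239) = 0.0780008.
df = n − 2 = 230.
t* = t_{0.025, 230} = 1.970332.
Margin = t* × SE = 1.970332 × 0.0780008 = 0.153687.
CI: -0.644 ± 0.153687 → (-0.7977, -0.4903).
With 95% confidence, each one-unit increase in outdoor temperature is associated with a change of between -0.7977 and -0.4903 kWh/day in electricity consumption.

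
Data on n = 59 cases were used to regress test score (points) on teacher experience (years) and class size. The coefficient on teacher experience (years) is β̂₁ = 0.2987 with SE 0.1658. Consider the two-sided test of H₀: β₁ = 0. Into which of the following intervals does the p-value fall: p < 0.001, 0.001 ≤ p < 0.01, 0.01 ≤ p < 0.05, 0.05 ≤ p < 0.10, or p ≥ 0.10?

0.05 ≤ p < 0.10

t = 0.2987 / 0.1658 = 1.802.
df = n − k − 1 = 59 − 2 − 1 = 56.
Two-sided p = 2·P(T_{56} > |t|) ≈ 0.0770.
So 0.05 ≤ p < 0.10.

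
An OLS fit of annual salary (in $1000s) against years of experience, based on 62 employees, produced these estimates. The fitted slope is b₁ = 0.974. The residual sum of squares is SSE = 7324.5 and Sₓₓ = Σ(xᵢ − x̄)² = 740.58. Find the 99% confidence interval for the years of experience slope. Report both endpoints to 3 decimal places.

MSE = SSE/(n − 2) = 7324.5/60 = 122.075.
SE(b₁) = √(MSE/Sₓₓ) = √(122.075/740.58) = 0.406001.
df = n − 2 = 60.
t* = t_{0.005, 60} = 2.660283.
Margin = t* × SE = 2.660283 × 0.406001 = 1.08008.
CI: 0.974 ± 1.08008 → (-0.106, 2.054).
With 99% confidence, each one-unit increase in years of experience is associated with a change of between -0.106 and 2.054 $1000s in annual salary.

(-0.106, 2.054)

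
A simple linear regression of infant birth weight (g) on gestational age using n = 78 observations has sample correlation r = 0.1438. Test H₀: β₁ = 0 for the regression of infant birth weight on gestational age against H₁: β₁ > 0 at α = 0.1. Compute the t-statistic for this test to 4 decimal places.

t = r·√(n − 2)/√(1 − r²) = 0.1438·√76/√0.979322 = 1.2668.
df = n − 2 = 76.
One-sided p ≈ 0.1046, which is ≥ 0.1, so fail to reject H₀.
The data do not give significant evidence of a linear association between gestational age and infant birth weight.

t = 1.2668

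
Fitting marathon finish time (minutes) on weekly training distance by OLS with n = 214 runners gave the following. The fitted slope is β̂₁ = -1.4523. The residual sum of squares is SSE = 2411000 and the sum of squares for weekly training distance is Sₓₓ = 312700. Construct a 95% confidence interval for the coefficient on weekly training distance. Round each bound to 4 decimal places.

MSE = SSE/(n − 2) = 2411000/212 = 11372.6.
SE(β̂₁) = √(MSE/Sₓₓ) = √(11372.6/312700) = 0.190707.
df = n − 2 = 212.
t* = t_{0.025, 212} = 1.971217.
Margin = t* × SE = 1.971217 × 0.190707 = 0.375925.
CI: -1.4523 ± 0.375925 → (-1.8282, -1.0764).
With 95% confidence, each one-unit increase in weekly training distance is associated with a change of between -1.8282 and -1.0764 minutes in marathon finish time.

(-1.8282, -1.0764)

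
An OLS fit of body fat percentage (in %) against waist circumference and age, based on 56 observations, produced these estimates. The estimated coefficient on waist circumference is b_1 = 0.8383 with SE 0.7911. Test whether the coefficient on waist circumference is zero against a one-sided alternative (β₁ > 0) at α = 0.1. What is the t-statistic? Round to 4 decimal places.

H₀: β₁ = 0 vs H₁: β₁ > 0.
t = (b_1 − β₁⁰)/SE = 0.8383 / 0.7911 = 1.0597.
df = n − k − 1 = 56 − 2 − 1 = 53.
One-sided p ≈ 0.1471, which is ≥ 0.1, so fail to reject H₀.
The data do not give significant evidence that the true slope on waist circumference is positive, holding the other predictors fixed.

t = 1.0597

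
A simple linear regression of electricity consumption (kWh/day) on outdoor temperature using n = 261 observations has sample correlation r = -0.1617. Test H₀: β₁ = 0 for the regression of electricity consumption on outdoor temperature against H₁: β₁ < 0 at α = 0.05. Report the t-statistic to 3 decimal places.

t = r·√(n − 2)/√(1 − r²) = -0.1617·√259/√0.973853 = -2.637.
df = n − 2 = 259.
One-sided p ≈ 0.0044, which is < 0.05, so reject H₀.
There is evidence of a linear association between outdoor temperature and electricity consumption.

t = -2.637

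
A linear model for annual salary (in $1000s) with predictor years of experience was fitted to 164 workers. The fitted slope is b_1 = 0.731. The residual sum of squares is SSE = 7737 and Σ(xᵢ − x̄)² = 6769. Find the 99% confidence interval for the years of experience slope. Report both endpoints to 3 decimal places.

(0.512, 0.950)

MSE = SSE/(n − 2) = 7737/162 = 47.7593.
SE(b_1) = √(MSE/Sₓₓ) = √(47.7593/6769) = 0.0839975.
df = n − 2 = 162.
t* = t_{0.005, 162} = 2.606518.
Margin = t* × SE = 2.606518 × 0.0839975 = 0.21894.
CI: 0.731 ± 0.21894 → (0.512, 0.950).
With 99% confidence, each one-unit increase in years of experience is associated with a change of between 0.512 and 0.950 $1000s in annual salary.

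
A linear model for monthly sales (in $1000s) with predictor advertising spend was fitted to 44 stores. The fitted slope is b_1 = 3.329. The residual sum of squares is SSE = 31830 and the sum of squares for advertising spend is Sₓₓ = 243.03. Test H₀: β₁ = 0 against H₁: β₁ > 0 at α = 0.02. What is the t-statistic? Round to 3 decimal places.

t = 1.885

MSE = SSE/(n − 2) = 31830/42 = 757.857.
SE(b_1) = √(MSE/Sₓₓ) = √(757.857/243.03) = 1.76589.
t = 3.329 / 1.76589 = 1.885.
df = n − 2 = 42.
One-sided p ≈ 0.0332, which is ≥ 0.02, so fail to reject H₀.
The data do not give significant evidence that the true slope on advertising spend is positive.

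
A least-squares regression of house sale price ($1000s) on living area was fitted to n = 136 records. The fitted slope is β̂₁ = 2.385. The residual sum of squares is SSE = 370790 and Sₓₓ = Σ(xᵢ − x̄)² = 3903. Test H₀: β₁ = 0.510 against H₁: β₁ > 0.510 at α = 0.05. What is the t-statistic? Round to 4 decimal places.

t = 2.2268

MSE = SSE/(n − 2) = 370790/134 = 2767.09.
SE(β̂₁) = √(MSE/Sₓₓ) = √(2767.09/3903) = 0.842.
t = (2.385 − 0.510) / 0.842 = 2.2268.
df = n − 2 = 134.
One-sided p ≈ 0.0138, which is < 0.05, so reject H₀.
There is evidence that the true slope on living area exceeds 0.510 $1000s per unit.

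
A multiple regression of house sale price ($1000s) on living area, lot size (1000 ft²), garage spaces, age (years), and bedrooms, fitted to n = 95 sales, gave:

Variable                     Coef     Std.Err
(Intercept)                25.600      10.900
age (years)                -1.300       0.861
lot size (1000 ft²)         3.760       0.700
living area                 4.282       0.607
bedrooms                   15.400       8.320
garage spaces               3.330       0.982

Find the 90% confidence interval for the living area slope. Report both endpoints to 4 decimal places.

Read off: b = 4.282, SE = 0.607 for living area.
df = n − k − 1 = 95 − 5 − 1 = 89.
t* = t_{0.05, 89} = 1.662155.
Margin = t* × SE = 1.662155 × 0.607 = 1.008928.
CI: 4.282 ± 1.008928 → (3.2731, 5.2909).

(3.2731, 5.2909)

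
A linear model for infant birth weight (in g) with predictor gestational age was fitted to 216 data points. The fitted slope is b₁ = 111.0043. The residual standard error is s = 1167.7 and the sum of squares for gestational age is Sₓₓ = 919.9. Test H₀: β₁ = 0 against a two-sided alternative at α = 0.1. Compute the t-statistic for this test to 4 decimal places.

SE(b₁) = s/√Sₓₓ = 1167.7/√919.9 = 38.5.
t = 111.0043 / 38.5 = 2.8832.
df = n − 2 = 214.
Two-sided p ≈ 0.0043, which is < 0.1, so reject H₀.
There is evidence that gestational age is associated with infant birth weight.

t = 2.8832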